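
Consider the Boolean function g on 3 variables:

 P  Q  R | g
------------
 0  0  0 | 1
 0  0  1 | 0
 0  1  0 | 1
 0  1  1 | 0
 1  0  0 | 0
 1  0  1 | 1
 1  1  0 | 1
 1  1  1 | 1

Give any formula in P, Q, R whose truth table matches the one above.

g(P, Q, R) = NOT ((((NOT P AND NOT Q) AND R) OR ((NOT P AND Q) AND R)) OR ((P AND NOT Q) AND NOT R))

The 0-rows are (0,0,1), (0,1,1), (1,0,0). Take each as a conjunction (¬P·¬Q·R, ¬P·Q·R, P·¬Q·¬R), form their disjunction, and complement — that gives a formula that is 1 everywhere g is.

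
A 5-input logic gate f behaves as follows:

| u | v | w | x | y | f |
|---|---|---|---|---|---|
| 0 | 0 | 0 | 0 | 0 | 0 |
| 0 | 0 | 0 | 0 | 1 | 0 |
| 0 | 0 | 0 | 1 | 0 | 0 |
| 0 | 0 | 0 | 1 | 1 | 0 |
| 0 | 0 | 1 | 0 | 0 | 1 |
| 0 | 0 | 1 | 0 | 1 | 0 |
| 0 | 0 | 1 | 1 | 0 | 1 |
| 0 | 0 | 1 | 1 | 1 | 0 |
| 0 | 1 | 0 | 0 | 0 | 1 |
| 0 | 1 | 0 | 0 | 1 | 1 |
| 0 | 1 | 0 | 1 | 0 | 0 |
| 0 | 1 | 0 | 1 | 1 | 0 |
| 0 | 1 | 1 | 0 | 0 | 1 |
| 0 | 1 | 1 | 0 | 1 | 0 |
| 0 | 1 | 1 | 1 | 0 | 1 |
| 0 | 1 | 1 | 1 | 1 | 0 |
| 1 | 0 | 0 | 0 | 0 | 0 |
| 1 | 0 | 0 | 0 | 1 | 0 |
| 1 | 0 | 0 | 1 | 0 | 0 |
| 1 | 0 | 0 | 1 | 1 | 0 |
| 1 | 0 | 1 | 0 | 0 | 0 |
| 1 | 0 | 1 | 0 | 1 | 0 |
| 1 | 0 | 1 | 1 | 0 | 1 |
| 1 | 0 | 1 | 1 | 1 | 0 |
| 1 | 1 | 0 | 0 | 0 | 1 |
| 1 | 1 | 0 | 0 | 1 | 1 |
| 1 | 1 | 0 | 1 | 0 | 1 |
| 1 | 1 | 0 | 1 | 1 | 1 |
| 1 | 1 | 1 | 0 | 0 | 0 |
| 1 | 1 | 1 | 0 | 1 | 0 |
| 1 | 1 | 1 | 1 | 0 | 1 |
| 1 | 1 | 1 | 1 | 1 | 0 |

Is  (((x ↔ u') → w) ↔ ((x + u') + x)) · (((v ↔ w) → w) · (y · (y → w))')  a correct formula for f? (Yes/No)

Yes

Evaluate (((x ↔ u') → w) ↔ ((x + u') + x)) · (((v ↔ w) → w) · (y · (y → w))') on each row and compare to f:
  u=0, v=0, w=0, x=0, y=0: formula gives 0, f = 0 ✓
  u=0, v=0, w=0, x=0, y=1: formula gives 0, f = 0 ✓
  u=0, v=0, w=0, x=1, y=0: formula gives 0, f = 0 ✓
  u=0, v=0, w=0, x=1, y=1: formula gives 0, f = 0 ✓
  … (the remaining 28 rows also agree.)
Every row agrees, so the formula is equivalent.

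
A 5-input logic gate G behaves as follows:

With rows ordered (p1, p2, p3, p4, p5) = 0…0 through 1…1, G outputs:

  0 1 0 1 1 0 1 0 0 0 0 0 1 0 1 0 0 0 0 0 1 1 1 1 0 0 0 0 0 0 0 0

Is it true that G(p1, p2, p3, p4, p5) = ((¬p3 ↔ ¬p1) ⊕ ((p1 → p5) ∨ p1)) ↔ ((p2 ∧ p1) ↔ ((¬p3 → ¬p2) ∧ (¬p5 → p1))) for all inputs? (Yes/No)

Yes

Evaluate ((¬p3 ↔ ¬p1) ⊕ ((p1 → p5) ∨ p1)) ↔ ((p2 ∧ p1) ↔ ((¬p3 → ¬p2) ∧ (¬p5 → p1))) on each row and compare to G:
  p1=0, p2=0, p3=0, p4=0, p5=0: formula gives 0, G = 0 ✓
  p1=0, p2=0, p3=0, p4=0, p5=1: formula gives 1, G = 1 ✓
  p1=0, p2=0, p3=0, p4=1, p5=0: formula gives 0, G = 0 ✓
  p1=0, p2=0, p3=0, p4=1, p5=1: formula gives 1, G = 1 ✓
  … (the remaining 28 rows also agree.)
Every row agrees, so the formula is equivalent.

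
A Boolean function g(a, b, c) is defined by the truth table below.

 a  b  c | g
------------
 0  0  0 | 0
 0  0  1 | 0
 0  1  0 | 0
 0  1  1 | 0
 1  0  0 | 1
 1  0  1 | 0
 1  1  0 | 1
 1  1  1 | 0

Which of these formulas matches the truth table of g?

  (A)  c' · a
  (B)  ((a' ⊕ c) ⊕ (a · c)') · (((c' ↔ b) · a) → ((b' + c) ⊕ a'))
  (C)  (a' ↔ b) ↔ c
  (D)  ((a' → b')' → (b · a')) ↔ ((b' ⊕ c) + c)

A

(B) disagrees with g on (0,0,1) (formula → 1, table → 0); rule it out.
(C) disagrees with g on (0,0,0) (formula → 1, table → 0); rule it out.
(D) disagrees with g on (0,0,0) (formula → 1, table → 0); rule it out.
That leaves (A). Evaluating it on every row reproduces the table of g exactly.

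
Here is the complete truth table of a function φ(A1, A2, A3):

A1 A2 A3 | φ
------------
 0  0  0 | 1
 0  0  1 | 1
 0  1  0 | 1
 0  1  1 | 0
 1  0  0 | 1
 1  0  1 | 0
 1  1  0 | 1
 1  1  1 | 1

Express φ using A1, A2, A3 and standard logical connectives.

φ(A1, A2, A3) = ~(((~A1 & A2) & A3) | ((A1 & ~A2) & A3))

φ is 0 on only 2 rows — (0,1,1), (1,0,1). Writing each as a minterm (¬A1·A2·A3, A1·¬A2·A3) and OR-ing them characterizes exactly where φ=0, so φ is the negation of that disjunction.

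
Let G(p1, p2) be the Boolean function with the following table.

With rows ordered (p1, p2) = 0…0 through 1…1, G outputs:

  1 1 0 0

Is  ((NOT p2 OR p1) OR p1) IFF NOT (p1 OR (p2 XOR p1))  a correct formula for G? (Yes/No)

Evaluate ((NOT p2 OR p1) OR p1) IFF NOT (p1 OR (p2 XOR p1)) on each row and compare to G:
  p1=0, p2=0: formula gives 1, G = 1 ✓
  p1=0, p2=1: formula gives 1, G = 1 ✓
  p1=1, p2=0: formula gives 0, G = 0 ✓
  p1=1, p2=1: formula gives 0, G = 0 ✓
Every row agrees, so the formula is equivalent.

Yes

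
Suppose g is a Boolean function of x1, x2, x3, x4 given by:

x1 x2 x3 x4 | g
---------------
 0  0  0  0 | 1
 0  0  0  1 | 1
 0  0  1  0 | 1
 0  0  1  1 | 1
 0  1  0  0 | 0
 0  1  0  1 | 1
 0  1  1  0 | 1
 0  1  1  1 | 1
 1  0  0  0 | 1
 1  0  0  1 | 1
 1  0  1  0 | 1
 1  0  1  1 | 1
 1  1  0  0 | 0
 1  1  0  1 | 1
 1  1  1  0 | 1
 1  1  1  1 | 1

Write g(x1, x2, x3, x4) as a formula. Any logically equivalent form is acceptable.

g(x1, x2, x3, x4) = ((((x1' · x2) · x3') · x4') + (((x1 · x2) · x3') · x4'))'

There are just 2 zero rows: (0,1,0,0), (1,1,0,0). Their minterms are ¬x1·x2·¬x3·¬x4, x1·x2·¬x3·¬x4; the OR of those covers precisely the 0-outputs, and negating it yields g.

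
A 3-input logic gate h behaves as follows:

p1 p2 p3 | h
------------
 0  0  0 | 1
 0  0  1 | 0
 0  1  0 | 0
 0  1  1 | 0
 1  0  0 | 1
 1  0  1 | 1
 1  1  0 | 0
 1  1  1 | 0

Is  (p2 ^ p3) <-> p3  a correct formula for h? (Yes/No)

No

Evaluate (p2 ^ p3) <-> p3 on each row and compare to h:
  p1=0, p2=0, p3=0: formula gives 1, h = 1 ✓
  p1=0, p2=0, p3=1: formula gives 1, but h = 0 ✗
Since they disagree at (0,0,1), the expression is not a correct formula for h.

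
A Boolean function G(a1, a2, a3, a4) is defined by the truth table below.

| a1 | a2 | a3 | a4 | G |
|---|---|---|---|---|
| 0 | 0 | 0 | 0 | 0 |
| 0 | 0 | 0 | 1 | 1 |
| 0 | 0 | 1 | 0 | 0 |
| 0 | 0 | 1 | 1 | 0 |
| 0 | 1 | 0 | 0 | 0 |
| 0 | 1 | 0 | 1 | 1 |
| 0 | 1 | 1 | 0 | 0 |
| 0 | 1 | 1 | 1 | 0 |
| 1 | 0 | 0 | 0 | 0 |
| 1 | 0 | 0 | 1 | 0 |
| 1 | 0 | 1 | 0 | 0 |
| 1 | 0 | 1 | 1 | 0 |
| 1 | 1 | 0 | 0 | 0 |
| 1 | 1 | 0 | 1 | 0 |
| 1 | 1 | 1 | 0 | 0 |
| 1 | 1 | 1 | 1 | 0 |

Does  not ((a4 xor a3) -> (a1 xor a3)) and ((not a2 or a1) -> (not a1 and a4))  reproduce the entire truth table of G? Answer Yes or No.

Evaluate not ((a4 xor a3) -> (a1 xor a3)) and ((not a2 or a1) -> (not a1 and a4)) on each row and compare to G:
  a1=0, a2=0, a3=0, a4=0: formula gives 0, G = 0 ✓
  a1=0, a2=0, a3=0, a4=1: formula gives 1, G = 1 ✓
  a1=0, a2=0, a3=1, a4=0: formula gives 0, G = 0 ✓
  a1=0, a2=0, a3=1, a4=1: formula gives 0, G = 0 ✓
  …and likewise for the remaining 12 rows.
All 16 rows match — the expression computes G exactly.

Yes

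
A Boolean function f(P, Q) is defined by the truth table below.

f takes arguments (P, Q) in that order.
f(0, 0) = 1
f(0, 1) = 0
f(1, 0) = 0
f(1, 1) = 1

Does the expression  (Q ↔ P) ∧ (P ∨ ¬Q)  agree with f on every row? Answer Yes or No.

Check the formula against f row by row:
  P=0, Q=0: formula gives 1, f = 1 ✓
  P=0, Q=1: formula gives 0, f = 0 ✓
  P=1, Q=0: formula gives 0, f = 0 ✓
  P=1, Q=1: formula gives 1, f = 1 ✓
No disagreement on any input; they are logically equivalent.

Yes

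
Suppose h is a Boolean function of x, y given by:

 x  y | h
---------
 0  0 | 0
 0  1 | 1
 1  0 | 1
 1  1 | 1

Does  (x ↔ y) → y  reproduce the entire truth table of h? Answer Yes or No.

Test each input against both h and the formula:
  x=0, y=0: formula gives 0, h = 0 ✓
  x=0, y=1: formula gives 1, h = 1 ✓
  x=1, y=0: formula gives 1, h = 1 ✓
  x=1, y=1: formula gives 1, h = 1 ✓
No disagreement on any input; they are logically equivalent.

Yes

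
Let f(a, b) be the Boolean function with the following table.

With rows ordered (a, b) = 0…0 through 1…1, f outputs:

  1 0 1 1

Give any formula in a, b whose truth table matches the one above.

This is b → a (false only at 0,1).

f(a, b) = b → a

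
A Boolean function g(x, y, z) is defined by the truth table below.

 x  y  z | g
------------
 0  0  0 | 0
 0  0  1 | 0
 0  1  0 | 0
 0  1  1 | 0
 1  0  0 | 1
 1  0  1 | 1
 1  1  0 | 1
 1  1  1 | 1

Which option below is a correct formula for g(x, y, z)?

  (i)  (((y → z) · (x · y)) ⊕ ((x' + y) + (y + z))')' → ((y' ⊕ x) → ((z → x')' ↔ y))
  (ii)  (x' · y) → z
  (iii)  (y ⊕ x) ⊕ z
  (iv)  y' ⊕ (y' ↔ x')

(i) fails at (0,0,0): the formula yields 1, g is 0.
(ii) fails at (0,0,0): the formula yields 1, g is 0.
(iii) fails at (0,0,1): the formula yields 1, g is 0.
That leaves (iv). Evaluating it on every row reproduces the table of g exactly.

iv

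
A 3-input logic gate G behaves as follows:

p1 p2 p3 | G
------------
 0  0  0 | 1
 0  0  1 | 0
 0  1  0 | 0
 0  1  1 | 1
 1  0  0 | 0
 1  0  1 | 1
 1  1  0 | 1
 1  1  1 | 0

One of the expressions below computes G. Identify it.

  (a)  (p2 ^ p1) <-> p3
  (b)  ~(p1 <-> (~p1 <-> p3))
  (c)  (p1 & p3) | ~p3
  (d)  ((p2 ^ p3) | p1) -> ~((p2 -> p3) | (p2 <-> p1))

(b) fails at (0,0,0): the formula yields 0, G is 1.
(c) fails at (0,1,0): the formula yields 1, G is 0.
(d) fails at (0,1,0): the formula yields 1, G is 0.
(a) is the remaining candidate, and it agrees with G on all 8 inputs.

a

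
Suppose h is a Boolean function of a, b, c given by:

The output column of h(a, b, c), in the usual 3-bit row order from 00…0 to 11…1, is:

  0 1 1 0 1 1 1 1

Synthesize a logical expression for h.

h is 0 on only 2 rows — (0,0,0), (0,1,1). Writing each as a minterm (¬a·¬b·¬c, ¬a·b·c) and OR-ing them characterizes exactly where h=0, so h is the negation of that disjunction.

h(a, b, c) = (((a' · b') · c') + ((a' · b) · c))'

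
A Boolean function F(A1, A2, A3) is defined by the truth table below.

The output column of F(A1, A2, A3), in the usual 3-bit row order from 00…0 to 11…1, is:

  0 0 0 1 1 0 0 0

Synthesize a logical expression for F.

F(A1, A2, A3) = ((not A1 and A2) and A3) or ((A1 and not A2) and not A3)

Collect the rows where F=1 — (0,1,1), (1,0,0) — and write one minterm per row: ¬A1·A2·A3, A1·¬A2·¬A3. Their union (logical OR) reproduces the table exactly.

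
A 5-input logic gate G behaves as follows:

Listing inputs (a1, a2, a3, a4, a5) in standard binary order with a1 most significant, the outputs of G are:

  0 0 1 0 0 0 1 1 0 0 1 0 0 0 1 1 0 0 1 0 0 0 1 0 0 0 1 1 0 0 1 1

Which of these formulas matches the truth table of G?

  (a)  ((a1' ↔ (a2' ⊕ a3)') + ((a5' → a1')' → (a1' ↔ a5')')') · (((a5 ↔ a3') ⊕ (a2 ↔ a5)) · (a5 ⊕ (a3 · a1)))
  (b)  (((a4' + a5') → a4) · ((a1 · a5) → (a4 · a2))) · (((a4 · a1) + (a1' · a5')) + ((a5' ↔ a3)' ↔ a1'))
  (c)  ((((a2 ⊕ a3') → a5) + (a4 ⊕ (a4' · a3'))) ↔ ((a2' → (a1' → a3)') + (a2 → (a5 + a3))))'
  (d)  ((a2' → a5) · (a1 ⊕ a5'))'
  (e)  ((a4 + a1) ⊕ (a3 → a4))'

b

(a): at (0,0,0,1,0) it gives 0, but G = 1 — eliminated.
(c): at (0,0,0,1,0) it gives 0, but G = 1 — eliminated.
(d): at (0,0,0,0,0) it gives 1, but G = 0 — eliminated.
(e): at (0,0,0,1,1) it gives 1, but G = 0 — eliminated.
Only (b) survives; checking it on all 32 rows confirms it matches G.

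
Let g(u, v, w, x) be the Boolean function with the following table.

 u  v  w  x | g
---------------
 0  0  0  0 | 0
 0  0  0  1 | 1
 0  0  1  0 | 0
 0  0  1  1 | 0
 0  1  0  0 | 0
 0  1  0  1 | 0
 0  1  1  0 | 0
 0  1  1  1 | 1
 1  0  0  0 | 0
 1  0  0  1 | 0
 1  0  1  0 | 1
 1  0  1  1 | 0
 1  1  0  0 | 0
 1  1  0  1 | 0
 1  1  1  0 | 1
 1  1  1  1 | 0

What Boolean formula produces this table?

The 1-rows are (0,0,0,1), (0,1,1,1), (1,0,1,0), (1,1,1,0). Each contributes one minterm — ¬u·¬v·¬w·x; ¬u·v·w·x; u·¬v·w·¬x; u·v·w·¬x — and their disjunction is a sum-of-products form of g.

g(u, v, w, x) = (((((u' · v') · w') · x) + (((u' · v) · w) · x)) + (((u · v') · w) · x')) + (((u · v) · w) · x')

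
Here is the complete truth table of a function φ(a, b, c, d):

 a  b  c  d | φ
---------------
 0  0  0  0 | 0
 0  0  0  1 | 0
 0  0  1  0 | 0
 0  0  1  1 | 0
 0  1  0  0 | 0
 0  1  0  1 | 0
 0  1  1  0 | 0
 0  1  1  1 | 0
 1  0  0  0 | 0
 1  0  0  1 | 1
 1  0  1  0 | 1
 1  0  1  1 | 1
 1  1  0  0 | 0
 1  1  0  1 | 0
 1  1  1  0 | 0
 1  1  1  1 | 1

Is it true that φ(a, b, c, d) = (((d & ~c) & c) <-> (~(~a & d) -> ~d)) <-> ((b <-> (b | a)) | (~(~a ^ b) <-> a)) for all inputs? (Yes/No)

Check the formula against φ row by row:
  a=0, b=0, c=0, d=0: formula gives 0, φ = 0 ✓
  a=0, b=0, c=0, d=1: formula gives 0, φ = 0 ✓
  a=0, b=0, c=1, d=0: formula gives 0, φ = 0 ✓
  a=0, b=0, c=1, d=1: formula gives 0, φ = 0 ✓
  …
  a=1, b=0, c=1, d=0: formula gives 0, but φ = 1 ✗
Row (1,0,1,0) is a counterexample, so the formula is not equivalent to φ.

No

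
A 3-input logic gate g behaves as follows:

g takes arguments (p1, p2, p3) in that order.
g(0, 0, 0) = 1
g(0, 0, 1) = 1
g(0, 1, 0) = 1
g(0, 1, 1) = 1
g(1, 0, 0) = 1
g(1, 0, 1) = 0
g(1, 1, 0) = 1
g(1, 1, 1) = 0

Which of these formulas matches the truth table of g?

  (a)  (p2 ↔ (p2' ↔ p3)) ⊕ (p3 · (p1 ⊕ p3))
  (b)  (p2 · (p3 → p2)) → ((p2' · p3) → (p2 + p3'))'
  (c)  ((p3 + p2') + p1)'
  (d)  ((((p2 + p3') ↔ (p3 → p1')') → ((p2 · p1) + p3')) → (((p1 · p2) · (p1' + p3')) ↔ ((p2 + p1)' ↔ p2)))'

(b) disagrees with g on (0,1,0) (formula → 0, table → 1); rule it out.
(c) disagrees with g on (0,0,0) (formula → 0, table → 1); rule it out.
(d) disagrees with g on (0,0,0) (formula → 0, table → 1); rule it out.
That leaves (a). Evaluating it on every row reproduces the table of g exactly.

a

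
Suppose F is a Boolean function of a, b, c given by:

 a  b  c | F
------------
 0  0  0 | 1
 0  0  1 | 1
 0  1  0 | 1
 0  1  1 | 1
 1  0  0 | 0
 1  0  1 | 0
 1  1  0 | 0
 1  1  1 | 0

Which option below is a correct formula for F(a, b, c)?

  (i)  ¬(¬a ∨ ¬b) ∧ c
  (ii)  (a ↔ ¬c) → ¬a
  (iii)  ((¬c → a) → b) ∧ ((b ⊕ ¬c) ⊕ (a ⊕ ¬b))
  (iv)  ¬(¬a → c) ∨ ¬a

(i) disagrees with F on (0,0,0) (formula → 0, table → 1); rule it out.
(ii) disagrees with F on (1,0,1) (formula → 1, table → 0); rule it out.
(iii) disagrees with F on (0,0,0) (formula → 0, table → 1); rule it out.
(iv) is the remaining candidate, and it agrees with F on all 8 inputs.

iv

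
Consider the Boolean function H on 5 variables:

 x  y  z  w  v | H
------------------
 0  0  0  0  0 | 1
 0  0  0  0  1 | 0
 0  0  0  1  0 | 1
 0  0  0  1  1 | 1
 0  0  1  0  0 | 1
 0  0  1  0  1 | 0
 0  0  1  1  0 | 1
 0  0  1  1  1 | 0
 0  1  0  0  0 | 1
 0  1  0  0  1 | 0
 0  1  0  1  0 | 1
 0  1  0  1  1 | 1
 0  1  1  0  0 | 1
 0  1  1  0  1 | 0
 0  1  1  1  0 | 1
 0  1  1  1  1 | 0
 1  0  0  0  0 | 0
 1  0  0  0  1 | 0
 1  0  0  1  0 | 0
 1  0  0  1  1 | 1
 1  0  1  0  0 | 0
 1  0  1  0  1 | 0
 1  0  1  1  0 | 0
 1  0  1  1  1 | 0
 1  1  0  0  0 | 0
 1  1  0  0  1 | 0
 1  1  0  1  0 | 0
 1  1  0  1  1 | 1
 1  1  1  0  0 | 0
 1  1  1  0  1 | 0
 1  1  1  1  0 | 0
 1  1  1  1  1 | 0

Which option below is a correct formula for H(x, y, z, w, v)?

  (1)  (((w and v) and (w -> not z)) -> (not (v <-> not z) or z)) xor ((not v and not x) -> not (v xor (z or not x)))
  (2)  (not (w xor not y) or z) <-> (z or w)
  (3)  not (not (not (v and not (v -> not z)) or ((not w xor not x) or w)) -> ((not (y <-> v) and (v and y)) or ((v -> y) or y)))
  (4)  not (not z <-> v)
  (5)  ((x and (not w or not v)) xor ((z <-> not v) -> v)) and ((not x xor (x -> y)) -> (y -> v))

(2) fails at (0,0,0,0,1): the formula yields 1, H is 0.
(3) fails at (0,0,0,0,0): the formula yields 0, H is 1.
(4) fails at (0,0,0,1,1): the formula yields 0, H is 1.
(5) fails at (0,0,0,0,1): the formula yields 1, H is 0.
(1) is the remaining candidate, and it agrees with H on all 32 inputs.

1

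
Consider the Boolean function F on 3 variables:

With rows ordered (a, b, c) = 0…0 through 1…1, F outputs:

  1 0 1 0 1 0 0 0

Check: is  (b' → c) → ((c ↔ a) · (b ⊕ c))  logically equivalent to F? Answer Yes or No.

Test each input against both F and the formula:
  a=0, b=0, c=0: formula gives 1, F = 1 ✓
  a=0, b=0, c=1: formula gives 0, F = 0 ✓
  a=0, b=1, c=0: formula gives 1, F = 1 ✓
  a=0, b=1, c=1: formula gives 0, F = 0 ✓
  a=1, b=0, c=0: formula gives 1, F = 1 ✓
  a=1, b=0, c=1: formula gives 1, but F = 0 ✗
A single disagreement suffices: at (1,0,1) they differ, so the formula does not compute F.

No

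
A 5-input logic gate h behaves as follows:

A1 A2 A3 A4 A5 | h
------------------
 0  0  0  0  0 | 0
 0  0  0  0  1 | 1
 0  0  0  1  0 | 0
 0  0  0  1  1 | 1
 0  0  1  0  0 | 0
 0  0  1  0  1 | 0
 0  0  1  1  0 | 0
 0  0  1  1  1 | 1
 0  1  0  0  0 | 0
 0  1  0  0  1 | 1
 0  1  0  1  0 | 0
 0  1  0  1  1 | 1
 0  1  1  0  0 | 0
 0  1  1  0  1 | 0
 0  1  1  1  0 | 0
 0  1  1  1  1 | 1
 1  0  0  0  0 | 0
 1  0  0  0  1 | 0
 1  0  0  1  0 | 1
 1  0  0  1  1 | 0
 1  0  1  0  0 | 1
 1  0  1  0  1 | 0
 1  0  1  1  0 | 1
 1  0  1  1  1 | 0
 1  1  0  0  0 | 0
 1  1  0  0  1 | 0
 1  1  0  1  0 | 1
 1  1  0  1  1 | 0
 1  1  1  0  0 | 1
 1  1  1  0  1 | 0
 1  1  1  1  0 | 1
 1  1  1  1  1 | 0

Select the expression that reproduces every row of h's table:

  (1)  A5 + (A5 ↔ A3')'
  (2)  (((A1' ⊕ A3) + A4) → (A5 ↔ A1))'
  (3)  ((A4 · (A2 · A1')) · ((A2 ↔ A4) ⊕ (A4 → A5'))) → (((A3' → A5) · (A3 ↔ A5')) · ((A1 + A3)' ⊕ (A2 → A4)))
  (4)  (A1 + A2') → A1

(1): at (0,0,0,0,0) it gives 1, but h = 0 — eliminated.
(3): at (0,0,0,0,0) it gives 1, but h = 0 — eliminated.
(4): at (0,0,0,0,1) it gives 0, but h = 1 — eliminated.
(2) is the remaining candidate, and it agrees with h on all 32 inputs.

2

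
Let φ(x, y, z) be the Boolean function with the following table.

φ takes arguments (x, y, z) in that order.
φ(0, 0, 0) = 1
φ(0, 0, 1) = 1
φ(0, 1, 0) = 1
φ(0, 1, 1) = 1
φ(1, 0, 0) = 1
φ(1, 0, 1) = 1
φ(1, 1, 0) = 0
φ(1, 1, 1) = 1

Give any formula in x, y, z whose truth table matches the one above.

φ is 0 on exactly one input, (1,1,0), whose minterm is x·y·¬z. So φ is the negation of that single conjunction.

φ(x, y, z) = ~((x & y) & ~z)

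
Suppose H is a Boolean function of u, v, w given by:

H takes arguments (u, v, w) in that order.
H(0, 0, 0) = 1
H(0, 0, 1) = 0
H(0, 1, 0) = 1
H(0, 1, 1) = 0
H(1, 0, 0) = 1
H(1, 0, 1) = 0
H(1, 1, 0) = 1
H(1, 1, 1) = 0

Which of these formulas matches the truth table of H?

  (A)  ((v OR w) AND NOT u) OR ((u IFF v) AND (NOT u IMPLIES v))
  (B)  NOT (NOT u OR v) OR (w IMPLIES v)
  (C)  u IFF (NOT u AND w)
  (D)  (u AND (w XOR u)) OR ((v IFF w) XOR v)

D

(A) fails at (0,0,0): the formula yields 0, H is 1.
(B) fails at (0,1,1): the formula yields 1, H is 0.
(C) fails at (1,0,0): the formula yields 0, H is 1.
That leaves (D). Evaluating it on every row reproduces the table of H exactly.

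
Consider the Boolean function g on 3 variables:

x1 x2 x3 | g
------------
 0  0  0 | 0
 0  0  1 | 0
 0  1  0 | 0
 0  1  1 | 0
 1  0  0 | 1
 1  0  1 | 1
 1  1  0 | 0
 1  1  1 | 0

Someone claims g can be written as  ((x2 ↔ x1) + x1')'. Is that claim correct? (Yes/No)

Evaluate ((x2 ↔ x1) + x1')' on each row and compare to g:
  x1=0, x2=0, x3=0: formula gives 0, g = 0 ✓
  x1=0, x2=0, x3=1: formula gives 0, g = 0 ✓
  x1=0, x2=1, x3=0: formula gives 0, g = 0 ✓
  x1=0, x2=1, x3=1: formula gives 0, g = 0 ✓
  x1=1, x2=0, x3=0: formula gives 1, g = 1 ✓
  … (the remaining 3 rows also agree.)
All 8 rows match — the expression computes g exactly.

Yes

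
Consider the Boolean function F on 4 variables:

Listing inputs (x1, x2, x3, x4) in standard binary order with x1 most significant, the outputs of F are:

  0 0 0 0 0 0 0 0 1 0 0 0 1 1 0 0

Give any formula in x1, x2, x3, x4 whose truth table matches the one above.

F(x1, x2, x3, x4) = ((((x1 and not x2) and not x3) and not x4) or (((x1 and x2) and not x3) and not x4)) or (((x1 and x2) and not x3) and x4)

Collect the rows where F=1 — (1,0,0,0), (1,1,0,0), (1,1,0,1) — and write one minterm per row: x1·¬x2·¬x3·¬x4, x1·x2·¬x3·¬x4, x1·x2·¬x3·x4. Their union (logical OR) reproduces the table exactly.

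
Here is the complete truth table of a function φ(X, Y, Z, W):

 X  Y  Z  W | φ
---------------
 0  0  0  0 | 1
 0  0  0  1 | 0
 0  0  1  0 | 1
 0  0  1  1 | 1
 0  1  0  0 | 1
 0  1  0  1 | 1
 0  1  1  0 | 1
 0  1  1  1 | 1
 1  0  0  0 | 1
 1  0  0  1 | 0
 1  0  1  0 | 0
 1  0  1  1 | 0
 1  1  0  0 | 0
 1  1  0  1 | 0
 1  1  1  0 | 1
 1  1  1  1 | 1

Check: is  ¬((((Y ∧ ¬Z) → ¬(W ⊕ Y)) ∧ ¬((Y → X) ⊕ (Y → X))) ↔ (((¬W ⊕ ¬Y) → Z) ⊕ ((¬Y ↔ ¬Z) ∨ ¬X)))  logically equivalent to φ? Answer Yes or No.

Evaluate ¬((((Y ∧ ¬Z) → ¬(W ⊕ Y)) ∧ ¬((Y → X) ⊕ (Y → X))) ↔ (((¬W ⊕ ¬Y) → Z) ⊕ ((¬Y ↔ ¬Z) ∨ ¬X))) on each row and compare to φ:
  X=0, Y=0, Z=0, W=0: formula gives 1, φ = 1 ✓
  X=0, Y=0, Z=0, W=1: formula gives 0, φ = 0 ✓
  X=0, Y=0, Z=1, W=0: formula gives 1, φ = 1 ✓
  X=0, Y=0, Z=1, W=1: formula gives 1, φ = 1 ✓
  …and likewise for the remaining 12 rows.
Every row agrees, so the formula is equivalent.

Yes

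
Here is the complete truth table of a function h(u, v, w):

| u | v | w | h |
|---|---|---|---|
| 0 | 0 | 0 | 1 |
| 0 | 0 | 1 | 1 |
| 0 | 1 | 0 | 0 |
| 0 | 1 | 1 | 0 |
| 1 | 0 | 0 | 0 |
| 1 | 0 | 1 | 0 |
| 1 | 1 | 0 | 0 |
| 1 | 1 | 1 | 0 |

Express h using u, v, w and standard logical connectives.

h=1 on 2 inputs: (0,0,0), (0,0,1). Reading each as a conjunction of literals (¬u·¬v·¬w, ¬u·¬v·w) and taking the OR gives the canonical DNF.

h(u, v, w) = ((~u & ~v) & ~w) | ((~u & ~v) & w)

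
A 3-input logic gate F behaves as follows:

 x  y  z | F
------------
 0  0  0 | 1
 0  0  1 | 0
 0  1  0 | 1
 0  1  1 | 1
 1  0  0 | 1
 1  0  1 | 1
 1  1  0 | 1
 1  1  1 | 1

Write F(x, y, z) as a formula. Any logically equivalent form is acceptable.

F is 0 on exactly one input, (0,0,1), whose minterm is ¬x·¬y·z. So F is the negation of that single conjunction.

F(x, y, z) = NOT ((NOT x AND NOT y) AND z)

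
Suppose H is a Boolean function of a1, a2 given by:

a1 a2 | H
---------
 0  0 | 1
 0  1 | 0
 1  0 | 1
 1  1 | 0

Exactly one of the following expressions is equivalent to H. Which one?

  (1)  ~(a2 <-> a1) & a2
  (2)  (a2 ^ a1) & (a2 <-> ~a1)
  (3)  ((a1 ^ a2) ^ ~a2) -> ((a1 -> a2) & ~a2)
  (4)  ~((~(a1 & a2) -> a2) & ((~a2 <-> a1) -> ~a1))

4

(1): at (0,0) it gives 0, but H = 1 — eliminated.
(2): at (0,0) it gives 0, but H = 1 — eliminated.
(3): at (1,1) it gives 1, but H = 0 — eliminated.
(4) is the remaining candidate, and it agrees with H on all 4 inputs.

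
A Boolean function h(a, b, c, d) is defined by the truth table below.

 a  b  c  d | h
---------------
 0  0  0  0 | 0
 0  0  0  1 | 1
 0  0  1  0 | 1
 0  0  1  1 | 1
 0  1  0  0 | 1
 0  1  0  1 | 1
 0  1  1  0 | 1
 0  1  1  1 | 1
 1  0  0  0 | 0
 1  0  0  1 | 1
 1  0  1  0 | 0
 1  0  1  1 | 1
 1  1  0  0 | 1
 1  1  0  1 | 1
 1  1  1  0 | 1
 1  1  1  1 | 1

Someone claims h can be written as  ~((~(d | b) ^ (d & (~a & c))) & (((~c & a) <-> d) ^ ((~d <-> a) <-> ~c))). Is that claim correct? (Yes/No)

Check the formula against h row by row:
  a=0, b=0, c=0, d=0: formula gives 0, h = 0 ✓
  a=0, b=0, c=0, d=1: formula gives 1, h = 1 ✓
  a=0, b=0, c=1, d=0: formula gives 1, h = 1 ✓
  a=0, b=0, c=1, d=1: formula gives 1, h = 1 ✓
  …and likewise for the remaining 12 rows.
All 16 rows match — the expression computes h exactly.

Yes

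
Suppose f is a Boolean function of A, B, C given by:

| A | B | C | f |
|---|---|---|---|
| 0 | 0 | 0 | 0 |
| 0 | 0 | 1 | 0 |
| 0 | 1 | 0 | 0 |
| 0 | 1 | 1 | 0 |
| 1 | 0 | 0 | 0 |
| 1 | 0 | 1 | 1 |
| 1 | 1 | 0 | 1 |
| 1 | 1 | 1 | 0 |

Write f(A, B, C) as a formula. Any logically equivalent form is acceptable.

f=1 on 2 inputs: (1,0,1), (1,1,0). Reading each as a conjunction of literals (A·¬B·C, A·B·¬C) and taking the OR gives the canonical DNF.

f(A, B, C) = ((A and not B) and C) or ((A and B) and not C)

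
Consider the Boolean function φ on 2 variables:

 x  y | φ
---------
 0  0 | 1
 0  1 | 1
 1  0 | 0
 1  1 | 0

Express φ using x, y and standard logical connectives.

The output is the negation of x.

φ(x, y) = ~x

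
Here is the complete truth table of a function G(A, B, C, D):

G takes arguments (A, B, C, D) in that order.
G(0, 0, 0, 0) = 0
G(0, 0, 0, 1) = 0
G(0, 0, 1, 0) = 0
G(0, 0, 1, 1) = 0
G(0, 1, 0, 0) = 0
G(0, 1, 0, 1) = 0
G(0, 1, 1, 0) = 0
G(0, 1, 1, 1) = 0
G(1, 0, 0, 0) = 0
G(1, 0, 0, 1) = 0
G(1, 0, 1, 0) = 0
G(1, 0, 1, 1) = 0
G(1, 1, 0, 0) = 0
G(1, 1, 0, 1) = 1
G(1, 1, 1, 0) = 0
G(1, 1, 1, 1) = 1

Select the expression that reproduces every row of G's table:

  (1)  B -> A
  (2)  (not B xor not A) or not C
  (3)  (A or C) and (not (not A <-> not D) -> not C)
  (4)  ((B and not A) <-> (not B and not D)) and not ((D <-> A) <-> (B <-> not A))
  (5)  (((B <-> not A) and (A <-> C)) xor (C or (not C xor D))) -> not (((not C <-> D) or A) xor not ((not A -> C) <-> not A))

(1) disagrees with G on (0,0,0,0) (formula → 1, table → 0); rule it out.
(2) disagrees with G on (0,0,0,0) (formula → 1, table → 0); rule it out.
(3) disagrees with G on (0,0,1,0) (formula → 1, table → 0); rule it out.
(5) disagrees with G on (0,0,0,1) (formula → 1, table → 0); rule it out.
(4) is the remaining candidate, and it agrees with G on all 16 inputs.

4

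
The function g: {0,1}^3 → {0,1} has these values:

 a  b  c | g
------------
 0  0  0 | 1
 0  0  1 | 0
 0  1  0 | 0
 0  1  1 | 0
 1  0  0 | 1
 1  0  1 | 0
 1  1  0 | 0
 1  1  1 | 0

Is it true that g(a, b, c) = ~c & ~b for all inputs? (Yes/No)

Test each input against both g and the formula:
  a=0, b=0, c=0: formula gives 1, g = 1 ✓
  a=0, b=0, c=1: formula gives 0, g = 0 ✓
  a=0, b=1, c=0: formula gives 0, g = 0 ✓
  a=0, b=1, c=1: formula gives 0, g = 0 ✓
  a=1, b=0, c=0: formula gives 1, g = 1 ✓
  …and likewise for the remaining 3 rows.
No disagreement on any input; they are logically equivalent.

Yes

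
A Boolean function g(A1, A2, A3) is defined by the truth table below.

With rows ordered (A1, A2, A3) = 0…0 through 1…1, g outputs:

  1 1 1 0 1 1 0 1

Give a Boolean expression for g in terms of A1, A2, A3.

g(A1, A2, A3) = (((A1' · A2) · A3) + ((A1 · A2) · A3'))'

There are just 2 zero rows: (0,1,1), (1,1,0). Their minterms are ¬A1·A2·A3, A1·A2·¬A3; the OR of those covers precisely the 0-outputs, and negating it yields g.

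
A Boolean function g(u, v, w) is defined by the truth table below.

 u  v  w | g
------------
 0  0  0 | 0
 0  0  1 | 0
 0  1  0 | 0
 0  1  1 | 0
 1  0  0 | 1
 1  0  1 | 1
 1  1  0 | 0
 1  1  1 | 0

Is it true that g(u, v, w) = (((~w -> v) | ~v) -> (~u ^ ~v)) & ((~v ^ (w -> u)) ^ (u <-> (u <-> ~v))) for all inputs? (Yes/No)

No

Check the formula against g row by row:
  u=0, v=0, w=0: formula gives 0, g = 0 ✓
  u=0, v=0, w=1: formula gives 0, g = 0 ✓
  u=0, v=1, w=0: formula gives 1, but g = 0 ✗
Row (0,1,0) is a counterexample, so the formula is not equivalent to g.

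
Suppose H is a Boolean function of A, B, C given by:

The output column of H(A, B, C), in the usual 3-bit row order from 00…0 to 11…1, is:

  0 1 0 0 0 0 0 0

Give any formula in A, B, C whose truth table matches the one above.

H(A, B, C) = (NOT A AND NOT B) AND C

Only row (0,0,1) gives 1. That row's minterm ¬A·¬B·C is H directly.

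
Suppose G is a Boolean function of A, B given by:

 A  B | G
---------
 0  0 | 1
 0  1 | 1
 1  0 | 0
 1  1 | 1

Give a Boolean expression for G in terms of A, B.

This is A → B (false only at 1,0).

G(A, B) = A IMPLIES B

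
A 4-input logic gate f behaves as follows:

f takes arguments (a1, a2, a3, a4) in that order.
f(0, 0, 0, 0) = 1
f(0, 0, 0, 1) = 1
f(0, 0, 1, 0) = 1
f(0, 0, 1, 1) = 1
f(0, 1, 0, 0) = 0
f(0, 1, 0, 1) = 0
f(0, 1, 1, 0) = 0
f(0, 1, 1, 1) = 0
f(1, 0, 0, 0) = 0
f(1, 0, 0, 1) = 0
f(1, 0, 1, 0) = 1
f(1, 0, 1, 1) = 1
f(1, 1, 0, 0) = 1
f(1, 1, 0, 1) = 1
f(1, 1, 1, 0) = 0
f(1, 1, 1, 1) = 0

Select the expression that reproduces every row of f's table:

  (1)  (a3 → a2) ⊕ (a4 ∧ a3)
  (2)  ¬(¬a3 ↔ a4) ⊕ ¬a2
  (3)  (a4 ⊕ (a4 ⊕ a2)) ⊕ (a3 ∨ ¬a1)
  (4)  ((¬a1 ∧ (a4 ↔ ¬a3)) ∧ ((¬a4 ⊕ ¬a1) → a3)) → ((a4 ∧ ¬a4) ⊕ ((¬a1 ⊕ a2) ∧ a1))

3

(1): at (0,0,1,0) it gives 0, but f = 1 — eliminated.
(2): at (0,0,0,0) it gives 0, but f = 1 — eliminated.
(4): at (0,0,1,0) it gives 0, but f = 1 — eliminated.
Only (3) survives; checking it on all 16 rows confirms it matches f.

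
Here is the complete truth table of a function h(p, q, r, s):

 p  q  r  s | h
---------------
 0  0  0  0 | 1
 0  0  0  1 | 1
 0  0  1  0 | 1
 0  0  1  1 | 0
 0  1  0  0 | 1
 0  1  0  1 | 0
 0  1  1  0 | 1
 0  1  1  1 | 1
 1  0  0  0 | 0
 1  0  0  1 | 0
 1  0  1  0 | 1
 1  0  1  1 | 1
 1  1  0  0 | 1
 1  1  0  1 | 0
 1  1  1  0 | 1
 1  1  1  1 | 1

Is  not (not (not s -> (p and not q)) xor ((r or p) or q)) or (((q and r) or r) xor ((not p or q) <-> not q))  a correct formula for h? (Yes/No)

Check the formula against h row by row:
  p=0, q=0, r=0, s=0: formula gives 1, h = 1 ✓
  p=0, q=0, r=0, s=1: formula gives 1, h = 1 ✓
  p=0, q=0, r=1, s=0: formula gives 1, h = 1 ✓
  p=0, q=0, r=1, s=1: formula gives 0, h = 0 ✓
  … (the remaining 12 rows also agree.)
Every row agrees, so the formula is equivalent.

Yes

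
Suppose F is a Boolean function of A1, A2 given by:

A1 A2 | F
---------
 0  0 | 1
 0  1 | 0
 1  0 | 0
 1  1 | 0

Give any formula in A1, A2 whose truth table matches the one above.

F(A1, A2) = NOT (A1 OR A2)

The output is 1 only when every input is 0 — NOR of all inputs.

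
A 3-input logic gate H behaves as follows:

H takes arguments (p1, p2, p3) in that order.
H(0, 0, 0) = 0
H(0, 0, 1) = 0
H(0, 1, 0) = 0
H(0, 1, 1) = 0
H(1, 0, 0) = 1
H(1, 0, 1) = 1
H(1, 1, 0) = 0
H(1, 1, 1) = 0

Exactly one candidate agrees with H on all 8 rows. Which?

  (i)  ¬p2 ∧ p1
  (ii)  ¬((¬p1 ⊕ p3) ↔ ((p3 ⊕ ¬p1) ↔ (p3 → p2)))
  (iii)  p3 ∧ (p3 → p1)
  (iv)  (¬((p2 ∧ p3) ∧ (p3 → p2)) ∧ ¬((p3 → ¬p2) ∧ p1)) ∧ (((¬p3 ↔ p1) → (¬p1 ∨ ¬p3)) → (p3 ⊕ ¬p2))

(ii) fails at (0,0,1): the formula yields 1, H is 0.
(iii) fails at (1,0,0): the formula yields 0, H is 1.
(iv) fails at (0,0,0): the formula yields 1, H is 0.
That leaves (i). Evaluating it on every row reproduces the table of H exactly.

i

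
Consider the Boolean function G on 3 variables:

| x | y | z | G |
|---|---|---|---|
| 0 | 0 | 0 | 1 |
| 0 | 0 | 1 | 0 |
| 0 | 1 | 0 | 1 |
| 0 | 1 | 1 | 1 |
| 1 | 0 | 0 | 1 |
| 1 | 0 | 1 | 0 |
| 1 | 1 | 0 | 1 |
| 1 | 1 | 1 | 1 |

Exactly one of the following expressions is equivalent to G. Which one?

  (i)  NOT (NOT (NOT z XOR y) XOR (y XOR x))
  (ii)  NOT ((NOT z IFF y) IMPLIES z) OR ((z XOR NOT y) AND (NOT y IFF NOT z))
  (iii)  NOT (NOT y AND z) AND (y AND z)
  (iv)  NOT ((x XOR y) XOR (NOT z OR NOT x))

ii

(i) disagrees with G on (0,1,1) (formula → 0, table → 1); rule it out.
(iii) disagrees with G on (0,0,0) (formula → 0, table → 1); rule it out.
(iv) disagrees with G on (0,0,0) (formula → 0, table → 1); rule it out.
That leaves (ii). Evaluating it on every row reproduces the table of G exactly.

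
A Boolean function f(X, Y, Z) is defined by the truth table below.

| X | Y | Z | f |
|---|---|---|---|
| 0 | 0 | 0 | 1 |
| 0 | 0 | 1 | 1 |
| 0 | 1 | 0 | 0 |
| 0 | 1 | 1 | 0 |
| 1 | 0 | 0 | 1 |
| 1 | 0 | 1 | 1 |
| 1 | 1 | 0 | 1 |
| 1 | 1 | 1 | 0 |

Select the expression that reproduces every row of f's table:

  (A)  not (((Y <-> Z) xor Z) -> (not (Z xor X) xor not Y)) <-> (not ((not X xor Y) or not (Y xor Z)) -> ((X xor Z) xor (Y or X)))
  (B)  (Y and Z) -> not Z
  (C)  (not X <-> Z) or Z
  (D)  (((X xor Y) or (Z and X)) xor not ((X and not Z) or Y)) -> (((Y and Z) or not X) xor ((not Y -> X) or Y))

(A): at (0,0,1) it gives 0, but f = 1 — eliminated.
(B): at (0,1,0) it gives 1, but f = 0 — eliminated.
(C): at (0,0,0) it gives 0, but f = 1 — eliminated.
(D) is the remaining candidate, and it agrees with f on all 8 inputs.

D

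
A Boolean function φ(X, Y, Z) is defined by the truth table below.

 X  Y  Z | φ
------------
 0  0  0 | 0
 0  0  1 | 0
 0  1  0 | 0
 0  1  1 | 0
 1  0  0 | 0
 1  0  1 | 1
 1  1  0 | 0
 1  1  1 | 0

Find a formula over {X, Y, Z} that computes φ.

φ is 1 on exactly one input, (1,0,1), whose minterm is X·¬Y·Z. So φ is just that conjunction.

φ(X, Y, Z) = (X AND NOT Y) AND Z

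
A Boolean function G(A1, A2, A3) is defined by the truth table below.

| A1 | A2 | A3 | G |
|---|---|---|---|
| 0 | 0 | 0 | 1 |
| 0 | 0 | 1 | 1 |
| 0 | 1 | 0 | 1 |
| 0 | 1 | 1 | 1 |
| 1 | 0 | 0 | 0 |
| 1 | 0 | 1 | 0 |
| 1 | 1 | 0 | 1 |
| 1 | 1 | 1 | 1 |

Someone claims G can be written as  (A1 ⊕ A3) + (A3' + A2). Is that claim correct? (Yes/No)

No

Check the formula against G row by row:
  A1=0, A2=0, A3=0: formula gives 1, G = 1 ✓
  A1=0, A2=0, A3=1: formula gives 1, G = 1 ✓
  A1=0, A2=1, A3=0: formula gives 1, G = 1 ✓
  A1=0, A2=1, A3=1: formula gives 1, G = 1 ✓
  A1=1, A2=0, A3=0: formula gives 1, but G = 0 ✗
A single disagreement suffices: at (1,0,0) they differ, so the formula does not compute G.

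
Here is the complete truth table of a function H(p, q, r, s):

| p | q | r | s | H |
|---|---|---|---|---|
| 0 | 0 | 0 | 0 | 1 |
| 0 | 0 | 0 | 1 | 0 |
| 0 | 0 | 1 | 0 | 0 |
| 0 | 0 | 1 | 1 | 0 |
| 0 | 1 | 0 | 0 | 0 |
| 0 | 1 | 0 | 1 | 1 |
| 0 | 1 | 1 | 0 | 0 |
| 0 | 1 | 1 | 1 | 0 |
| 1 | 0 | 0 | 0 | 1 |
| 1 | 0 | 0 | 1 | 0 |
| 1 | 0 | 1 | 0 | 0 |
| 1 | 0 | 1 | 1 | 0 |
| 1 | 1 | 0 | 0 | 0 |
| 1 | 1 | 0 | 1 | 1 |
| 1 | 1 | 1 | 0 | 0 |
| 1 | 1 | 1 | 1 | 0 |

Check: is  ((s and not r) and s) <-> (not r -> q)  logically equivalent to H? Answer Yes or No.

Evaluate ((s and not r) and s) <-> (not r -> q) on each row and compare to H:
  p=0, q=0, r=0, s=0: formula gives 1, H = 1 ✓
  p=0, q=0, r=0, s=1: formula gives 0, H = 0 ✓
  p=0, q=0, r=1, s=0: formula gives 0, H = 0 ✓
  p=0, q=0, r=1, s=1: formula gives 0, H = 0 ✓
  …and likewise for the remaining 12 rows.
No disagreement on any input; they are logically equivalent.

Yes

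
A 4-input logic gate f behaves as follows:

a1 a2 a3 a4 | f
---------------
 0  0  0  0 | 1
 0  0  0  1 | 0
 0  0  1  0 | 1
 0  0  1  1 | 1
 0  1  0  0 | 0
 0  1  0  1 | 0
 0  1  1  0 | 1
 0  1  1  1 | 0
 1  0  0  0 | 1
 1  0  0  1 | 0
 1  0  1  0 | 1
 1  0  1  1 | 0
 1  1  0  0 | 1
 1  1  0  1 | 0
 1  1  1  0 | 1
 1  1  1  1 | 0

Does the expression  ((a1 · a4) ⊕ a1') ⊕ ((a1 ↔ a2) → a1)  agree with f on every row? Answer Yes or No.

No

Check the formula against f row by row:
  a1=0, a2=0, a3=0, a4=0: formula gives 1, f = 1 ✓
  a1=0, a2=0, a3=0, a4=1: formula gives 1, but f = 0 ✗
Row (0,0,0,1) is a counterexample, so the formula is not equivalent to f.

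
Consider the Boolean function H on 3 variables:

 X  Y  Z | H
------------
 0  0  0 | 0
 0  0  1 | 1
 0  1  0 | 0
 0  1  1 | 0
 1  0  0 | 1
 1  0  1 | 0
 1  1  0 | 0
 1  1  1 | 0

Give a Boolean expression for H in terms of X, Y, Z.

H(X, Y, Z) = ((not X and not Y) and Z) or ((X and not Y) and not Z)

H=1 on 2 inputs: (0,0,1), (1,0,0). Reading each as a conjunction of literals (¬X·¬Y·Z, X·¬Y·¬Z) and taking the OR gives the canonical DNF.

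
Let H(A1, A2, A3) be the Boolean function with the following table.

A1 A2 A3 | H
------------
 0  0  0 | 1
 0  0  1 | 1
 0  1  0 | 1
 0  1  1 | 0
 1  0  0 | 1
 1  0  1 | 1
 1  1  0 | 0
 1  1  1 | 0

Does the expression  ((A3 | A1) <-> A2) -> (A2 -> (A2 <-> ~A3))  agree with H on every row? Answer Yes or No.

Check the formula against H row by row:
  A1=0, A2=0, A3=0: formula gives 1, H = 1 ✓
  A1=0, A2=0, A3=1: formula gives 1, H = 1 ✓
  A1=0, A2=1, A3=0: formula gives 1, H = 1 ✓
  A1=0, A2=1, A3=1: formula gives 0, H = 0 ✓
  A1=1, A2=0, A3=0: formula gives 1, H = 1 ✓
  …
  A1=1, A2=1, A3=0: formula gives 1, but H = 0 ✗
Row (1,1,0) is a counterexample, so the formula is not equivalent to H.

No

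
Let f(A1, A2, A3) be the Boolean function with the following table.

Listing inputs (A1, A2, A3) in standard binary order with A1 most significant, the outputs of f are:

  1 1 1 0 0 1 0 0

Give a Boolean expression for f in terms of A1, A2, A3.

Collect the rows where f=1 — (0,0,0), (0,0,1), (0,1,0), (1,0,1) — and write one minterm per row: ¬A1·¬A2·¬A3, ¬A1·¬A2·A3, ¬A1·A2·¬A3, A1·¬A2·A3. Their union (logical OR) reproduces the table exactly.

f(A1, A2, A3) = ((((~A1 & ~A2) & ~A3) | ((~A1 & ~A2) & A3)) | ((~A1 & A2) & ~A3)) | ((A1 & ~A2) & A3)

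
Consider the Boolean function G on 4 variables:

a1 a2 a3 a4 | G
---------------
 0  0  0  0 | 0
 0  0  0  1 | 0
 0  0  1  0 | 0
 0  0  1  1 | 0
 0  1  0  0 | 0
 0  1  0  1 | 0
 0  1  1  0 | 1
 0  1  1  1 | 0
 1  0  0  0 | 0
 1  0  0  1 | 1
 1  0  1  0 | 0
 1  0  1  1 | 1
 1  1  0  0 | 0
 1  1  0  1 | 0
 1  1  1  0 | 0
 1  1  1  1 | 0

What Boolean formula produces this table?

G(a1, a2, a3, a4) = ((((a1' · a2) · a3) · a4') + (((a1 · a2') · a3') · a4)) + (((a1 · a2') · a3) · a4)

G=1 on 3 inputs: (0,1,1,0), (1,0,0,1), (1,0,1,1). Reading each as a conjunction of literals (¬a1·a2·a3·¬a4, a1·¬a2·¬a3·a4, a1·¬a2·a3·a4) and taking the OR gives the canonical DNF.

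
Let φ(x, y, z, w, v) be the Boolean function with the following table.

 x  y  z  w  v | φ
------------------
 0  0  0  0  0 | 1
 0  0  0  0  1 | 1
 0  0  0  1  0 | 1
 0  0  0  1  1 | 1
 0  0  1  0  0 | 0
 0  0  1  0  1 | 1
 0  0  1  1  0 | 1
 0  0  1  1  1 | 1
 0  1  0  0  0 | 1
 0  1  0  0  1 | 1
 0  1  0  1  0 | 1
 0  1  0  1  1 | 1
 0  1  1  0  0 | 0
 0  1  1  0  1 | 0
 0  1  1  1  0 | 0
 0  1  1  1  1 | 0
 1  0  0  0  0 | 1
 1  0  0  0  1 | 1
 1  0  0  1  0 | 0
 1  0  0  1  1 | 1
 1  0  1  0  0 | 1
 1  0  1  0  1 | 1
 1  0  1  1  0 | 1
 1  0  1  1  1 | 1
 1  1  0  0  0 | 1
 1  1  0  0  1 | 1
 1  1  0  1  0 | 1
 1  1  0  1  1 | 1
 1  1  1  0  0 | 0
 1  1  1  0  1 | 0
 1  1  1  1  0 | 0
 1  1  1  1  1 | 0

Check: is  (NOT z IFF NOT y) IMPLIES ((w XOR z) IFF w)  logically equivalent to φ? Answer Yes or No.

Evaluate (NOT z IFF NOT y) IMPLIES ((w XOR z) IFF w) on each row and compare to φ:
  x=0, y=0, z=0, w=0, v=0: formula gives 1, φ = 1 ✓
  x=0, y=0, z=0, w=0, v=1: formula gives 1, φ = 1 ✓
  x=0, y=0, z=0, w=1, v=0: formula gives 1, φ = 1 ✓
  x=0, y=0, z=0, w=1, v=1: formula gives 1, φ = 1 ✓
  x=0, y=0, z=1, w=0, v=0: formula gives 1, but φ = 0 ✗
A single disagreement suffices: at (0,0,1,0,0) they differ, so the formula does not compute φ.

No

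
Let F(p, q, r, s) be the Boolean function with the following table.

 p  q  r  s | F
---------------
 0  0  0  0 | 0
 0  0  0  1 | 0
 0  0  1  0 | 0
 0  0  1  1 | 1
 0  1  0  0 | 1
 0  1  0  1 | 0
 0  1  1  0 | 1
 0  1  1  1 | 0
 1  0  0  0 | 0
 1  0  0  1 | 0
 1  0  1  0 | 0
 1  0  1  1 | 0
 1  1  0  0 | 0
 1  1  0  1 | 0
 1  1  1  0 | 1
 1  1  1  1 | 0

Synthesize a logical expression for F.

F(p, q, r, s) = (((((NOT p AND NOT q) AND r) AND s) OR (((NOT p AND q) AND NOT r) AND NOT s)) OR (((NOT p AND q) AND r) AND NOT s)) OR (((p AND q) AND r) AND NOT s)

The 1-rows are (0,0,1,1), (0,1,0,0), (0,1,1,0), (1,1,1,0). Each contributes one minterm — ¬p·¬q·r·s; ¬p·q·¬r·¬s; ¬p·q·r·¬s; p·q·r·¬s — and their disjunction is a sum-of-products form of F.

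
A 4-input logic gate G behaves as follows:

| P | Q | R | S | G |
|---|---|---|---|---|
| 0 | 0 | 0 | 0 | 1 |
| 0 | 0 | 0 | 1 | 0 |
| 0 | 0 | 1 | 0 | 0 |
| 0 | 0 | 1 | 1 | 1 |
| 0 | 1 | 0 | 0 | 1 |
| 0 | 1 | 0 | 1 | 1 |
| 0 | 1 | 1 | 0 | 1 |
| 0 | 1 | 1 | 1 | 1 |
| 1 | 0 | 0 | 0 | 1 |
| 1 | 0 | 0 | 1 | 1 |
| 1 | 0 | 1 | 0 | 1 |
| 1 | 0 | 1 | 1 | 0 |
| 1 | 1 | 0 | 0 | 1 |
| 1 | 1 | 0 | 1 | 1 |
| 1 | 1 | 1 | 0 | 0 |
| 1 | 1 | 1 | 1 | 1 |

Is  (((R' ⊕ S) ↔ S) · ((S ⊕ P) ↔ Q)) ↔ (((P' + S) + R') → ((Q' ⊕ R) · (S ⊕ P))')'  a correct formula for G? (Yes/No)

Test each input against both G and the formula:
  P=0, Q=0, R=0, S=0: formula gives 1, G = 1 ✓
  P=0, Q=0, R=0, S=1: formula gives 0, G = 0 ✓
  P=0, Q=0, R=1, S=0: formula gives 0, G = 0 ✓
  P=0, Q=0, R=1, S=1: formula gives 1, G = 1 ✓
  …
  P=1, Q=0, R=0, S=0: formula gives 0, but G = 1 ✗
A single disagreement suffices: at (1,0,0,0) they differ, so the formula does not compute G.

No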